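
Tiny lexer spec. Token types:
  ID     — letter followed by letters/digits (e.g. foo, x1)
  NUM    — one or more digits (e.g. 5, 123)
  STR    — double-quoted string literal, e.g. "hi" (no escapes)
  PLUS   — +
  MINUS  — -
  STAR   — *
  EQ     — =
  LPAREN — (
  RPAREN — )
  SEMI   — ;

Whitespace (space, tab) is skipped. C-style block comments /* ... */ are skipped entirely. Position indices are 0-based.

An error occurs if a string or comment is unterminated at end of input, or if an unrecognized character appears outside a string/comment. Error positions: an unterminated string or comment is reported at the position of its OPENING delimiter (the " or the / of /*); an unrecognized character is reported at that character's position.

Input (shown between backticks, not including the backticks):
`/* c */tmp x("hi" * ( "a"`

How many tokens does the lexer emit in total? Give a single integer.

Answer: 7

Derivation:
pos=0: enter COMMENT mode (saw '/*')
exit COMMENT mode (now at pos=7)
pos=7: emit ID 'tmp' (now at pos=10)
pos=11: emit ID 'x' (now at pos=12)
pos=12: emit LPAREN '('
pos=13: enter STRING mode
pos=13: emit STR "hi" (now at pos=17)
pos=18: emit STAR '*'
pos=20: emit LPAREN '('
pos=22: enter STRING mode
pos=22: emit STR "a" (now at pos=25)
DONE. 7 tokens: [ID, ID, LPAREN, STR, STAR, LPAREN, STR]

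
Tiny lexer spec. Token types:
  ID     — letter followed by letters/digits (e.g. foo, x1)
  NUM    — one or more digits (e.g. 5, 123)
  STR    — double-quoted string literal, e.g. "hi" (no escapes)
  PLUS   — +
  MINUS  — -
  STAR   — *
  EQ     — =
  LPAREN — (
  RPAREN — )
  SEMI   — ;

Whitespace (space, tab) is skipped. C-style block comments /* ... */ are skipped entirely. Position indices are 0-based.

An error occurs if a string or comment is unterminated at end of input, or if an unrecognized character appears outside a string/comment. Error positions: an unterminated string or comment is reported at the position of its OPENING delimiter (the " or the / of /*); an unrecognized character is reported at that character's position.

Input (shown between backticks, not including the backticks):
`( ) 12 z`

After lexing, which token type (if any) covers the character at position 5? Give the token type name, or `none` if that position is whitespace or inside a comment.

Answer: NUM

Derivation:
pos=0: emit LPAREN '('
pos=2: emit RPAREN ')'
pos=4: emit NUM '12' (now at pos=6)
pos=7: emit ID 'z' (now at pos=8)
DONE. 4 tokens: [LPAREN, RPAREN, NUM, ID]
Position 5: char is '2' -> NUM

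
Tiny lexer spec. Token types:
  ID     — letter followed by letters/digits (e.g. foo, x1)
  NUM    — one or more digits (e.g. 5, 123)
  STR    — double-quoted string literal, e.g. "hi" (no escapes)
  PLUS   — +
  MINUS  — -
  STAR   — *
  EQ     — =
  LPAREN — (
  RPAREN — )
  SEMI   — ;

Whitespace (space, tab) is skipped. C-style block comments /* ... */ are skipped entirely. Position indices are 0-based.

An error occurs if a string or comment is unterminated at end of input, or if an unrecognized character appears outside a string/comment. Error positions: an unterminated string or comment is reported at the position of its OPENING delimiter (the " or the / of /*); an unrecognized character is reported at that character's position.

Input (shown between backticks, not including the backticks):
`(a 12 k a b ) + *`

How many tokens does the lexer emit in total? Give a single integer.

pos=0: emit LPAREN '('
pos=1: emit ID 'a' (now at pos=2)
pos=3: emit NUM '12' (now at pos=5)
pos=6: emit ID 'k' (now at pos=7)
pos=8: emit ID 'a' (now at pos=9)
pos=10: emit ID 'b' (now at pos=11)
pos=12: emit RPAREN ')'
pos=14: emit PLUS '+'
pos=16: emit STAR '*'
DONE. 9 tokens: [LPAREN, ID, NUM, ID, ID, ID, RPAREN, PLUS, STAR]

Answer: 9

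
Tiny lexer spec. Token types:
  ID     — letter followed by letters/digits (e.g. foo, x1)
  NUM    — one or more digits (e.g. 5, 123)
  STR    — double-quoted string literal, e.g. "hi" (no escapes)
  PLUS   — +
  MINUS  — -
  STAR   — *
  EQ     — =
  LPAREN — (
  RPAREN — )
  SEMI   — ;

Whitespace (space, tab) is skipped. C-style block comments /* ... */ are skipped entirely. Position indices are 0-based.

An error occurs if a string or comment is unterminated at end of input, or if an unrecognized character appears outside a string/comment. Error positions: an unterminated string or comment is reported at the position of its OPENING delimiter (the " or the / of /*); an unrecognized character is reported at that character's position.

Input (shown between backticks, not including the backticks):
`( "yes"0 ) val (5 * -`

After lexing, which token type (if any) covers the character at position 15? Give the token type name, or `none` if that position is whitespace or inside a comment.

pos=0: emit LPAREN '('
pos=2: enter STRING mode
pos=2: emit STR "yes" (now at pos=7)
pos=7: emit NUM '0' (now at pos=8)
pos=9: emit RPAREN ')'
pos=11: emit ID 'val' (now at pos=14)
pos=15: emit LPAREN '('
pos=16: emit NUM '5' (now at pos=17)
pos=18: emit STAR '*'
pos=20: emit MINUS '-'
DONE. 9 tokens: [LPAREN, STR, NUM, RPAREN, ID, LPAREN, NUM, STAR, MINUS]
Position 15: char is '(' -> LPAREN

Answer: LPAREN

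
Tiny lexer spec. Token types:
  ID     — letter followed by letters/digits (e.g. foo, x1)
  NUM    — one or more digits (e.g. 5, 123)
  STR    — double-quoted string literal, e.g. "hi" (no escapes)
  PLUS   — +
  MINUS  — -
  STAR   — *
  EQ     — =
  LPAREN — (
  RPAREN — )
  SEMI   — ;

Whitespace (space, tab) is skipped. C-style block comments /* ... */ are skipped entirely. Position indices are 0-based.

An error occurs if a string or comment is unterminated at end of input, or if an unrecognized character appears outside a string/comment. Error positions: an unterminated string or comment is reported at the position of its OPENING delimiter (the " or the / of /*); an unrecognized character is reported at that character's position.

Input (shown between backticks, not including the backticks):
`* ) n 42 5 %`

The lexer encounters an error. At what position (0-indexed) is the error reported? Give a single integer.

Answer: 11

Derivation:
pos=0: emit STAR '*'
pos=2: emit RPAREN ')'
pos=4: emit ID 'n' (now at pos=5)
pos=6: emit NUM '42' (now at pos=8)
pos=9: emit NUM '5' (now at pos=10)
pos=11: ERROR — unrecognized char '%'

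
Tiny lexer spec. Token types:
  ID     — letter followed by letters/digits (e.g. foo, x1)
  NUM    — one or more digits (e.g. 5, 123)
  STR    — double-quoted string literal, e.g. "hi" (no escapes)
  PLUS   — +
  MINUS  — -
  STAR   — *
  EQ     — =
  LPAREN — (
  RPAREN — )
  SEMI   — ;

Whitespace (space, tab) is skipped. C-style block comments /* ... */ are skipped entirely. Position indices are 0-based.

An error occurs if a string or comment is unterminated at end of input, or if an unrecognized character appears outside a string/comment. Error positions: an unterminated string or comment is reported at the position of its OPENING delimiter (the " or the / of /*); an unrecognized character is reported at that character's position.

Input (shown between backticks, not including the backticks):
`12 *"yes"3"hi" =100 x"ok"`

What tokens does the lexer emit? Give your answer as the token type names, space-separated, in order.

pos=0: emit NUM '12' (now at pos=2)
pos=3: emit STAR '*'
pos=4: enter STRING mode
pos=4: emit STR "yes" (now at pos=9)
pos=9: emit NUM '3' (now at pos=10)
pos=10: enter STRING mode
pos=10: emit STR "hi" (now at pos=14)
pos=15: emit EQ '='
pos=16: emit NUM '100' (now at pos=19)
pos=20: emit ID 'x' (now at pos=21)
pos=21: enter STRING mode
pos=21: emit STR "ok" (now at pos=25)
DONE. 9 tokens: [NUM, STAR, STR, NUM, STR, EQ, NUM, ID, STR]

Answer: NUM STAR STR NUM STR EQ NUM ID STR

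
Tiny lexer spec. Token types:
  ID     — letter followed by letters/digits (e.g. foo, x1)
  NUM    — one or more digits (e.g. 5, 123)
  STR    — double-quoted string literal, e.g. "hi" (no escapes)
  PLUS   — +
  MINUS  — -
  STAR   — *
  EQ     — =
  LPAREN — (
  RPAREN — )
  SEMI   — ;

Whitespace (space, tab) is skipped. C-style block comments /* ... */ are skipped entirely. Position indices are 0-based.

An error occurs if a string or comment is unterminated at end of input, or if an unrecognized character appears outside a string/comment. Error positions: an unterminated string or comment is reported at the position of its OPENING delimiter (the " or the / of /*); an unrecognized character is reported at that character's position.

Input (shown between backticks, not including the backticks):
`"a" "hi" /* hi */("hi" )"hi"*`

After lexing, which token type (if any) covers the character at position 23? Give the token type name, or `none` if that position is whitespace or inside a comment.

pos=0: enter STRING mode
pos=0: emit STR "a" (now at pos=3)
pos=4: enter STRING mode
pos=4: emit STR "hi" (now at pos=8)
pos=9: enter COMMENT mode (saw '/*')
exit COMMENT mode (now at pos=17)
pos=17: emit LPAREN '('
pos=18: enter STRING mode
pos=18: emit STR "hi" (now at pos=22)
pos=23: emit RPAREN ')'
pos=24: enter STRING mode
pos=24: emit STR "hi" (now at pos=28)
pos=28: emit STAR '*'
DONE. 7 tokens: [STR, STR, LPAREN, STR, RPAREN, STR, STAR]
Position 23: char is ')' -> RPAREN

Answer: RPAREN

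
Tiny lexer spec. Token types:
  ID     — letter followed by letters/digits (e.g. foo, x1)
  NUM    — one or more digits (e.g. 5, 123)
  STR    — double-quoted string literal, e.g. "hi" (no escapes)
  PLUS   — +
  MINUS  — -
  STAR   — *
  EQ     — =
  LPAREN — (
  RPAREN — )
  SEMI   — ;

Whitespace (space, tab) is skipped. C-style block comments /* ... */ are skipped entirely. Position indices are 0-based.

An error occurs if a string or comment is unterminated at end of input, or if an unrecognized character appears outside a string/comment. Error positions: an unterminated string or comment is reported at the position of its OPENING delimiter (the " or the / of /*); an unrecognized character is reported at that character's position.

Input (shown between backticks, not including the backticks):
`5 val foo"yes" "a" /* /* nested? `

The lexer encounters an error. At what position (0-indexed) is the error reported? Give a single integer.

pos=0: emit NUM '5' (now at pos=1)
pos=2: emit ID 'val' (now at pos=5)
pos=6: emit ID 'foo' (now at pos=9)
pos=9: enter STRING mode
pos=9: emit STR "yes" (now at pos=14)
pos=15: enter STRING mode
pos=15: emit STR "a" (now at pos=18)
pos=19: enter COMMENT mode (saw '/*')
pos=19: ERROR — unterminated comment (reached EOF)

Answer: 19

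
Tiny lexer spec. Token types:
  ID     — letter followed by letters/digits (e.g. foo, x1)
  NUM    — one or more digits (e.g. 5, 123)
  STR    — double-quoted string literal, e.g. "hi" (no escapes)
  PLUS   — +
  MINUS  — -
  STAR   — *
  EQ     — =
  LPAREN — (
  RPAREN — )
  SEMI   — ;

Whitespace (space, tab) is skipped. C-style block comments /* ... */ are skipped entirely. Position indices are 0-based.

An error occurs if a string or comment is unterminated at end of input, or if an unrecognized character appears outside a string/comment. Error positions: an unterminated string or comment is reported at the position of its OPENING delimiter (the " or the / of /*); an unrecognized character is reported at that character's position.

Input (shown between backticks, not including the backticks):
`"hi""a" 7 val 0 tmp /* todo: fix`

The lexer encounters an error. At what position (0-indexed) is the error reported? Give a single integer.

pos=0: enter STRING mode
pos=0: emit STR "hi" (now at pos=4)
pos=4: enter STRING mode
pos=4: emit STR "a" (now at pos=7)
pos=8: emit NUM '7' (now at pos=9)
pos=10: emit ID 'val' (now at pos=13)
pos=14: emit NUM '0' (now at pos=15)
pos=16: emit ID 'tmp' (now at pos=19)
pos=20: enter COMMENT mode (saw '/*')
pos=20: ERROR — unterminated comment (reached EOF)

Answer: 20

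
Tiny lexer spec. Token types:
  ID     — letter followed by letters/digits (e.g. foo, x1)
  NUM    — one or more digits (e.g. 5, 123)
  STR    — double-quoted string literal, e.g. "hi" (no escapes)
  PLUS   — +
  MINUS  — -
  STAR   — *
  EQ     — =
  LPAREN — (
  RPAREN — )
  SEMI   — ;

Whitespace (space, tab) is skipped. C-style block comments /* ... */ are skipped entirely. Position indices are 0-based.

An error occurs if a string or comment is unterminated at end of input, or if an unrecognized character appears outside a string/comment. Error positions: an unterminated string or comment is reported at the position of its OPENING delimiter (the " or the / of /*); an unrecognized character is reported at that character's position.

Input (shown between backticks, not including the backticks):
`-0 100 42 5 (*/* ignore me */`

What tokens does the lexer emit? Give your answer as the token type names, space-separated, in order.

pos=0: emit MINUS '-'
pos=1: emit NUM '0' (now at pos=2)
pos=3: emit NUM '100' (now at pos=6)
pos=7: emit NUM '42' (now at pos=9)
pos=10: emit NUM '5' (now at pos=11)
pos=12: emit LPAREN '('
pos=13: emit STAR '*'
pos=14: enter COMMENT mode (saw '/*')
exit COMMENT mode (now at pos=29)
DONE. 7 tokens: [MINUS, NUM, NUM, NUM, NUM, LPAREN, STAR]

Answer: MINUS NUM NUM NUM NUM LPAREN STAR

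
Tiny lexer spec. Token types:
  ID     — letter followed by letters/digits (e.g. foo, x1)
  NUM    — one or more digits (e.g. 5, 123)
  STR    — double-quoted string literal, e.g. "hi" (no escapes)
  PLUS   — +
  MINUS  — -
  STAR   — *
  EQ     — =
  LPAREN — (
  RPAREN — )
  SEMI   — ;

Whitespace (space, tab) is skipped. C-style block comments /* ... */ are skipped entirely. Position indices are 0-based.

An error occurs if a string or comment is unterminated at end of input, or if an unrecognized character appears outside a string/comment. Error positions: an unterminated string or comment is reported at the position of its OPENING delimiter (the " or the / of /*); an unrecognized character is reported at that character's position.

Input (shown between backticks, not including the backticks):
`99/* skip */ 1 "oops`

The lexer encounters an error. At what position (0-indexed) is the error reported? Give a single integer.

pos=0: emit NUM '99' (now at pos=2)
pos=2: enter COMMENT mode (saw '/*')
exit COMMENT mode (now at pos=12)
pos=13: emit NUM '1' (now at pos=14)
pos=15: enter STRING mode
pos=15: ERROR — unterminated string

Answer: 15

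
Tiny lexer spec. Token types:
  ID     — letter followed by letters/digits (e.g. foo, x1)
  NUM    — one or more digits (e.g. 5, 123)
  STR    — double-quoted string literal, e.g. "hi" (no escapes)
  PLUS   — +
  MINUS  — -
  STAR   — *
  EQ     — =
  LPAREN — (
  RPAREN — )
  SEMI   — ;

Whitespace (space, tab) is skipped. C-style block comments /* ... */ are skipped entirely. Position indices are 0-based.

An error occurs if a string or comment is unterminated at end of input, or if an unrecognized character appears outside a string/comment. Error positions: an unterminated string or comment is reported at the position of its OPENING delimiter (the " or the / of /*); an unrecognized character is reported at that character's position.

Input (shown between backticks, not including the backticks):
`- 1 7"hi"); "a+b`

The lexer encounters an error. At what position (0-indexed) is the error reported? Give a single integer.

pos=0: emit MINUS '-'
pos=2: emit NUM '1' (now at pos=3)
pos=4: emit NUM '7' (now at pos=5)
pos=5: enter STRING mode
pos=5: emit STR "hi" (now at pos=9)
pos=9: emit RPAREN ')'
pos=10: emit SEMI ';'
pos=12: enter STRING mode
pos=12: ERROR — unterminated string

Answer: 12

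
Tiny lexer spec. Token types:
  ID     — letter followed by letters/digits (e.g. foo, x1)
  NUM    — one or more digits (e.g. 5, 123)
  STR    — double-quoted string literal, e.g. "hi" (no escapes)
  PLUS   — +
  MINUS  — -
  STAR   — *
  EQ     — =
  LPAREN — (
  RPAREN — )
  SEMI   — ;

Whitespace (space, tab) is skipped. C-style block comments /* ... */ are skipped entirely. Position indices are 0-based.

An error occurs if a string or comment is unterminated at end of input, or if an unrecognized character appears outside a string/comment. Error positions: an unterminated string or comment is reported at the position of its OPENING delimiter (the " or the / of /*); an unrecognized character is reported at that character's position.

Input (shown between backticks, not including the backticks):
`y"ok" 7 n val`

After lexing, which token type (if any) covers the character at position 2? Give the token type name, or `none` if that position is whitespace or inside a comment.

Answer: STR

Derivation:
pos=0: emit ID 'y' (now at pos=1)
pos=1: enter STRING mode
pos=1: emit STR "ok" (now at pos=5)
pos=6: emit NUM '7' (now at pos=7)
pos=8: emit ID 'n' (now at pos=9)
pos=10: emit ID 'val' (now at pos=13)
DONE. 5 tokens: [ID, STR, NUM, ID, ID]
Position 2: char is 'o' -> STR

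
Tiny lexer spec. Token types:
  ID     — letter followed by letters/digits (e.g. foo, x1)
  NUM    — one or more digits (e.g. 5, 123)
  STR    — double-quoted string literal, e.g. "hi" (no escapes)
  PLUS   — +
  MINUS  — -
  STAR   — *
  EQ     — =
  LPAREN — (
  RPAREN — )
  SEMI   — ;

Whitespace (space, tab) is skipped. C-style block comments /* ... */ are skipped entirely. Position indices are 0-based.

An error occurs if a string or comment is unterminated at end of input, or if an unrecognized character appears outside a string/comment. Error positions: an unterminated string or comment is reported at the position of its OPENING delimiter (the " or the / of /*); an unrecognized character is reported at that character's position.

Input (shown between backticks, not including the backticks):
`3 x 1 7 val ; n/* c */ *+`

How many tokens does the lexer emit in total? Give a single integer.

pos=0: emit NUM '3' (now at pos=1)
pos=2: emit ID 'x' (now at pos=3)
pos=4: emit NUM '1' (now at pos=5)
pos=6: emit NUM '7' (now at pos=7)
pos=8: emit ID 'val' (now at pos=11)
pos=12: emit SEMI ';'
pos=14: emit ID 'n' (now at pos=15)
pos=15: enter COMMENT mode (saw '/*')
exit COMMENT mode (now at pos=22)
pos=23: emit STAR '*'
pos=24: emit PLUS '+'
DONE. 9 tokens: [NUM, ID, NUM, NUM, ID, SEMI, ID, STAR, PLUS]

Answer: 9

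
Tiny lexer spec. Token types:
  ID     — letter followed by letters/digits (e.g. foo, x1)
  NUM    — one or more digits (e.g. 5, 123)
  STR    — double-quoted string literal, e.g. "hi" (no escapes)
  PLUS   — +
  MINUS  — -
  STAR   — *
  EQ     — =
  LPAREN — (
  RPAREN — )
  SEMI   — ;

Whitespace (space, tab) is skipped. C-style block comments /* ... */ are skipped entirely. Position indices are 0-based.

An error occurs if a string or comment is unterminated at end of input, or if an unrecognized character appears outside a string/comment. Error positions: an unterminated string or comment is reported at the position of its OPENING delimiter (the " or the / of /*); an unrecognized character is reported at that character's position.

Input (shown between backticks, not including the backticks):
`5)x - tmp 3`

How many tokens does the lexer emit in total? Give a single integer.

pos=0: emit NUM '5' (now at pos=1)
pos=1: emit RPAREN ')'
pos=2: emit ID 'x' (now at pos=3)
pos=4: emit MINUS '-'
pos=6: emit ID 'tmp' (now at pos=9)
pos=10: emit NUM '3' (now at pos=11)
DONE. 6 tokens: [NUM, RPAREN, ID, MINUS, ID, NUM]

Answer: 6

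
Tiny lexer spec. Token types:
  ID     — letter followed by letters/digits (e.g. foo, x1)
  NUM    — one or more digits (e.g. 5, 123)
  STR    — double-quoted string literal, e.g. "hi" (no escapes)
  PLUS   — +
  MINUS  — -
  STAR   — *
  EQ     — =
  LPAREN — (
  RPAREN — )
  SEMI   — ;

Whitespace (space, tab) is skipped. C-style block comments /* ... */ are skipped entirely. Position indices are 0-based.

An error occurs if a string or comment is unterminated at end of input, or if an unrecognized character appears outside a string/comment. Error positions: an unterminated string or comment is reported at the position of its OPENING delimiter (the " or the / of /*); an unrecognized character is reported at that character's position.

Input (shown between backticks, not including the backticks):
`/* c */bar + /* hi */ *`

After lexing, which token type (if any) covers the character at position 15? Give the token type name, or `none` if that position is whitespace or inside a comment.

Answer: none

Derivation:
pos=0: enter COMMENT mode (saw '/*')
exit COMMENT mode (now at pos=7)
pos=7: emit ID 'bar' (now at pos=10)
pos=11: emit PLUS '+'
pos=13: enter COMMENT mode (saw '/*')
exit COMMENT mode (now at pos=21)
pos=22: emit STAR '*'
DONE. 3 tokens: [ID, PLUS, STAR]
Position 15: char is ' ' -> none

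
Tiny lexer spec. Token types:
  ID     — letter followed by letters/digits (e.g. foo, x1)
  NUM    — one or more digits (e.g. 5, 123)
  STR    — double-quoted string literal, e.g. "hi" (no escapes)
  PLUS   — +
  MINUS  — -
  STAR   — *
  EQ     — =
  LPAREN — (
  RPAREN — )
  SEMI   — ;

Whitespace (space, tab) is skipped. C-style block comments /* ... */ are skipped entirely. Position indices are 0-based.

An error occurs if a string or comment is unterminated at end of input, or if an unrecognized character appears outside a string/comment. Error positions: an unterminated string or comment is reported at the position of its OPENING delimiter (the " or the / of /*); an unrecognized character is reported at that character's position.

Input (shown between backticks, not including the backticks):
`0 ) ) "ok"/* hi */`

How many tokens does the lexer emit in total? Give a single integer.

Answer: 4

Derivation:
pos=0: emit NUM '0' (now at pos=1)
pos=2: emit RPAREN ')'
pos=4: emit RPAREN ')'
pos=6: enter STRING mode
pos=6: emit STR "ok" (now at pos=10)
pos=10: enter COMMENT mode (saw '/*')
exit COMMENT mode (now at pos=18)
DONE. 4 tokens: [NUM, RPAREN, RPAREN, STR]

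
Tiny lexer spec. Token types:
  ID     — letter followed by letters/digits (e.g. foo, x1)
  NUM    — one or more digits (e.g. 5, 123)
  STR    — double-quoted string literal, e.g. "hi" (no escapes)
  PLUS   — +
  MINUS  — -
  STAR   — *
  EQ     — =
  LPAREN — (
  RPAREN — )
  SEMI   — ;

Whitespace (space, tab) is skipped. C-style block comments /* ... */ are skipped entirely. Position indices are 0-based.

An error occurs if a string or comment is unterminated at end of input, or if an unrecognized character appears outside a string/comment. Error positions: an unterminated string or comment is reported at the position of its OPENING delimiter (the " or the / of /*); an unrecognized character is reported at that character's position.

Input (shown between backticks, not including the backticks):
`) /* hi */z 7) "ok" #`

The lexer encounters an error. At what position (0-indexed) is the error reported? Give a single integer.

pos=0: emit RPAREN ')'
pos=2: enter COMMENT mode (saw '/*')
exit COMMENT mode (now at pos=10)
pos=10: emit ID 'z' (now at pos=11)
pos=12: emit NUM '7' (now at pos=13)
pos=13: emit RPAREN ')'
pos=15: enter STRING mode
pos=15: emit STR "ok" (now at pos=19)
pos=20: ERROR — unrecognized char '#'

Answer: 20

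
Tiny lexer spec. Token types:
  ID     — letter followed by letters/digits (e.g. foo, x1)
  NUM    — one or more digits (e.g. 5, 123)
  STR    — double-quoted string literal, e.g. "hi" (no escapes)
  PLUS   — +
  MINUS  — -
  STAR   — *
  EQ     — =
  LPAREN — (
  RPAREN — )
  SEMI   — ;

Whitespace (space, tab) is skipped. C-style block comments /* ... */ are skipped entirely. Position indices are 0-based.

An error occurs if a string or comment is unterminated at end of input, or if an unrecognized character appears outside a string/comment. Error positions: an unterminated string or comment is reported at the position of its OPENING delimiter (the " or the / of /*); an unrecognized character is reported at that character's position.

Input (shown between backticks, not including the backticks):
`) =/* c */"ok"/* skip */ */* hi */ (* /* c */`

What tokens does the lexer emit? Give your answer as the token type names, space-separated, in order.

pos=0: emit RPAREN ')'
pos=2: emit EQ '='
pos=3: enter COMMENT mode (saw '/*')
exit COMMENT mode (now at pos=10)
pos=10: enter STRING mode
pos=10: emit STR "ok" (now at pos=14)
pos=14: enter COMMENT mode (saw '/*')
exit COMMENT mode (now at pos=24)
pos=25: emit STAR '*'
pos=26: enter COMMENT mode (saw '/*')
exit COMMENT mode (now at pos=34)
pos=35: emit LPAREN '('
pos=36: emit STAR '*'
pos=38: enter COMMENT mode (saw '/*')
exit COMMENT mode (now at pos=45)
DONE. 6 tokens: [RPAREN, EQ, STR, STAR, LPAREN, STAR]

Answer: RPAREN EQ STR STAR LPAREN STAR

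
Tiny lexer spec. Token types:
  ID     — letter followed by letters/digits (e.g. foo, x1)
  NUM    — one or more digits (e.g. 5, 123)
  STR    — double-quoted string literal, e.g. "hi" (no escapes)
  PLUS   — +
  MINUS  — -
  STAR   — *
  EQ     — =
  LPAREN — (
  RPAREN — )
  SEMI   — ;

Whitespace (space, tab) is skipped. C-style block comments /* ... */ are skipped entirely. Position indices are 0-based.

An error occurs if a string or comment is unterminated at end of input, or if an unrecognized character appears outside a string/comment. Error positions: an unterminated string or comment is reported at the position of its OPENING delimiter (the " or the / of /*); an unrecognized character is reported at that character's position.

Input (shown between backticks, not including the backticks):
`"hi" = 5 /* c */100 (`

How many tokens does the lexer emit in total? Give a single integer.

pos=0: enter STRING mode
pos=0: emit STR "hi" (now at pos=4)
pos=5: emit EQ '='
pos=7: emit NUM '5' (now at pos=8)
pos=9: enter COMMENT mode (saw '/*')
exit COMMENT mode (now at pos=16)
pos=16: emit NUM '100' (now at pos=19)
pos=20: emit LPAREN '('
DONE. 5 tokens: [STR, EQ, NUM, NUM, LPAREN]

Answer: 5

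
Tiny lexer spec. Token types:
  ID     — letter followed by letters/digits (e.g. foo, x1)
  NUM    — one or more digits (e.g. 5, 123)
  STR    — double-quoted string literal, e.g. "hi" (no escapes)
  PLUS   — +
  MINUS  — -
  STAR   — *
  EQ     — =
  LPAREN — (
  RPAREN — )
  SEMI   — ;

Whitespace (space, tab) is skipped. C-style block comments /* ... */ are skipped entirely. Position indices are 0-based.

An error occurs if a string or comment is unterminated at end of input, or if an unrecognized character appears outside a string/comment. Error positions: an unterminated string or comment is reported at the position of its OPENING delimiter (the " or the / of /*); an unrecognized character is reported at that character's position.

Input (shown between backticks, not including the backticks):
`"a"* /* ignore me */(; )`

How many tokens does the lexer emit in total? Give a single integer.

pos=0: enter STRING mode
pos=0: emit STR "a" (now at pos=3)
pos=3: emit STAR '*'
pos=5: enter COMMENT mode (saw '/*')
exit COMMENT mode (now at pos=20)
pos=20: emit LPAREN '('
pos=21: emit SEMI ';'
pos=23: emit RPAREN ')'
DONE. 5 tokens: [STR, STAR, LPAREN, SEMI, RPAREN]

Answer: 5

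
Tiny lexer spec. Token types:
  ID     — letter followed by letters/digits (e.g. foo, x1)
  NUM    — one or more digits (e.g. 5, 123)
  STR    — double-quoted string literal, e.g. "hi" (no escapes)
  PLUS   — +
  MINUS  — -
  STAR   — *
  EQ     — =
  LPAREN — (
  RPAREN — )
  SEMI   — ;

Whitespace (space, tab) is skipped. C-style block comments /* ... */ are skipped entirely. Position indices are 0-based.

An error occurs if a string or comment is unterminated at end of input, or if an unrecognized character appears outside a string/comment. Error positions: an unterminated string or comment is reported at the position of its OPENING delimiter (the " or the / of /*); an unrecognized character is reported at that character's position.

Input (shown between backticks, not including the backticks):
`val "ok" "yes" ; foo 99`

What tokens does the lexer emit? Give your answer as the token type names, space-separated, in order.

pos=0: emit ID 'val' (now at pos=3)
pos=4: enter STRING mode
pos=4: emit STR "ok" (now at pos=8)
pos=9: enter STRING mode
pos=9: emit STR "yes" (now at pos=14)
pos=15: emit SEMI ';'
pos=17: emit ID 'foo' (now at pos=20)
pos=21: emit NUM '99' (now at pos=23)
DONE. 6 tokens: [ID, STR, STR, SEMI, ID, NUM]

Answer: ID STR STR SEMI ID NUM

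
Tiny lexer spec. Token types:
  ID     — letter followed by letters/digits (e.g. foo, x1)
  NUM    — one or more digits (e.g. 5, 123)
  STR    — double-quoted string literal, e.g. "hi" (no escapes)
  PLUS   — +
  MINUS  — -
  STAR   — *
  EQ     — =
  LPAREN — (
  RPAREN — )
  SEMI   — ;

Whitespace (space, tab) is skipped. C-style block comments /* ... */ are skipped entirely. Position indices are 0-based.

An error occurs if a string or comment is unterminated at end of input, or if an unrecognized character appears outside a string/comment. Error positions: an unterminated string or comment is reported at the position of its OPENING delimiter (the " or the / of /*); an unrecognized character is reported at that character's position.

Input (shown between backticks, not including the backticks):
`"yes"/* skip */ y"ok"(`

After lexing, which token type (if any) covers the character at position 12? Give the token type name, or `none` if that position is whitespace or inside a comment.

Answer: none

Derivation:
pos=0: enter STRING mode
pos=0: emit STR "yes" (now at pos=5)
pos=5: enter COMMENT mode (saw '/*')
exit COMMENT mode (now at pos=15)
pos=16: emit ID 'y' (now at pos=17)
pos=17: enter STRING mode
pos=17: emit STR "ok" (now at pos=21)
pos=21: emit LPAREN '('
DONE. 4 tokens: [STR, ID, STR, LPAREN]
Position 12: char is ' ' -> none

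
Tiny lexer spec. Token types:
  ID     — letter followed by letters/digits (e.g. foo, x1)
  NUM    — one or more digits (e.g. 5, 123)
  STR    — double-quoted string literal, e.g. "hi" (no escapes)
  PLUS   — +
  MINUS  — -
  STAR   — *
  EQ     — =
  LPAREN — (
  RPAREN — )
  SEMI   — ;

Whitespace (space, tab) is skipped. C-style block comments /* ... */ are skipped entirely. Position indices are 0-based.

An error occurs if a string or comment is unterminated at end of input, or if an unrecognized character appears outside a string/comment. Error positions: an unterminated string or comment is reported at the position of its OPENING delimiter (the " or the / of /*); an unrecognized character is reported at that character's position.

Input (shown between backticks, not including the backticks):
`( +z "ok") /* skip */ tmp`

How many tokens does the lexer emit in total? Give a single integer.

pos=0: emit LPAREN '('
pos=2: emit PLUS '+'
pos=3: emit ID 'z' (now at pos=4)
pos=5: enter STRING mode
pos=5: emit STR "ok" (now at pos=9)
pos=9: emit RPAREN ')'
pos=11: enter COMMENT mode (saw '/*')
exit COMMENT mode (now at pos=21)
pos=22: emit ID 'tmp' (now at pos=25)
DONE. 6 tokens: [LPAREN, PLUS, ID, STR, RPAREN, ID]

Answer: 6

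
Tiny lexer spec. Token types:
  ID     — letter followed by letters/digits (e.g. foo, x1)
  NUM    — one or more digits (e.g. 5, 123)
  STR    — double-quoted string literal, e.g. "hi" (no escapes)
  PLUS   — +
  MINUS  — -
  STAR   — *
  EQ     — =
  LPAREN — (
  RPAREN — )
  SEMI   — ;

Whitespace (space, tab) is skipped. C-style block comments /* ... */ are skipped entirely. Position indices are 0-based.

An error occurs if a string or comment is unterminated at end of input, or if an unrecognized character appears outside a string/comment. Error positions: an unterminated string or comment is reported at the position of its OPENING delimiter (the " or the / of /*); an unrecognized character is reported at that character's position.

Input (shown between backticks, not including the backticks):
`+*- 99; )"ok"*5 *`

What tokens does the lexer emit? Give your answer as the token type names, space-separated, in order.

pos=0: emit PLUS '+'
pos=1: emit STAR '*'
pos=2: emit MINUS '-'
pos=4: emit NUM '99' (now at pos=6)
pos=6: emit SEMI ';'
pos=8: emit RPAREN ')'
pos=9: enter STRING mode
pos=9: emit STR "ok" (now at pos=13)
pos=13: emit STAR '*'
pos=14: emit NUM '5' (now at pos=15)
pos=16: emit STAR '*'
DONE. 10 tokens: [PLUS, STAR, MINUS, NUM, SEMI, RPAREN, STR, STAR, NUM, STAR]

Answer: PLUS STAR MINUS NUM SEMI RPAREN STR STAR NUM STAR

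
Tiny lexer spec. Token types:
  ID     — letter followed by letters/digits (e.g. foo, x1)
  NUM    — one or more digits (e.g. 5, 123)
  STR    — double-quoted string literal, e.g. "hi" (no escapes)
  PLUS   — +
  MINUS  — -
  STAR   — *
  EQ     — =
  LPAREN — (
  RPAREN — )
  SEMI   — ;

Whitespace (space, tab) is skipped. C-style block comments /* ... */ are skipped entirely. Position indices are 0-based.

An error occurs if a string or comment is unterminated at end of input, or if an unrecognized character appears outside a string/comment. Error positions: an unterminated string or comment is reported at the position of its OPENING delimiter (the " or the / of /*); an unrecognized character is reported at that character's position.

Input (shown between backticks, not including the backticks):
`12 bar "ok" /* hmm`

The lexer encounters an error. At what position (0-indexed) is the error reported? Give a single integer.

pos=0: emit NUM '12' (now at pos=2)
pos=3: emit ID 'bar' (now at pos=6)
pos=7: enter STRING mode
pos=7: emit STR "ok" (now at pos=11)
pos=12: enter COMMENT mode (saw '/*')
pos=12: ERROR — unterminated comment (reached EOF)

Answer: 12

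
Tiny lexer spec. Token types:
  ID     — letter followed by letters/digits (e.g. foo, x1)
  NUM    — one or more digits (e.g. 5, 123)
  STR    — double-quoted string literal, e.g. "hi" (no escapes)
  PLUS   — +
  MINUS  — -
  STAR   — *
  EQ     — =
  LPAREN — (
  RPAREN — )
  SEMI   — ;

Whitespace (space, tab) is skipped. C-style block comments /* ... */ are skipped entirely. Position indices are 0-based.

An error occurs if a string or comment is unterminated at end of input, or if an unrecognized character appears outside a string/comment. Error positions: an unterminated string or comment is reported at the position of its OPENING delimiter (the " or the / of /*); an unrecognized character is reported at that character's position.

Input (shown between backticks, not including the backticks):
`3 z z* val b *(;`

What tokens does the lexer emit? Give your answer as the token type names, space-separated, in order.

Answer: NUM ID ID STAR ID ID STAR LPAREN SEMI

Derivation:
pos=0: emit NUM '3' (now at pos=1)
pos=2: emit ID 'z' (now at pos=3)
pos=4: emit ID 'z' (now at pos=5)
pos=5: emit STAR '*'
pos=7: emit ID 'val' (now at pos=10)
pos=11: emit ID 'b' (now at pos=12)
pos=13: emit STAR '*'
pos=14: emit LPAREN '('
pos=15: emit SEMI ';'
DONE. 9 tokens: [NUM, ID, ID, STAR, ID, ID, STAR, LPAREN, SEMI]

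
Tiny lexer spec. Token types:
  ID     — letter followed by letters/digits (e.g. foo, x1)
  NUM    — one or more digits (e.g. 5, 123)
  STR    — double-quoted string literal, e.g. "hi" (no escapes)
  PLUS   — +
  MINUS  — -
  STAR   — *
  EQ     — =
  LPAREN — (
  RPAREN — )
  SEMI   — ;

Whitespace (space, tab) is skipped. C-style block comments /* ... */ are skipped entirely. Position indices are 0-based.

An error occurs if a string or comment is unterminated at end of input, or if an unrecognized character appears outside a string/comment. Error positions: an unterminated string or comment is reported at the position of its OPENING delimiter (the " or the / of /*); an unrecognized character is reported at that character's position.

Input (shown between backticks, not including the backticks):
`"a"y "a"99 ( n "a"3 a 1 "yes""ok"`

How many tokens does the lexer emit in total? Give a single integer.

Answer: 12

Derivation:
pos=0: enter STRING mode
pos=0: emit STR "a" (now at pos=3)
pos=3: emit ID 'y' (now at pos=4)
pos=5: enter STRING mode
pos=5: emit STR "a" (now at pos=8)
pos=8: emit NUM '99' (now at pos=10)
pos=11: emit LPAREN '('
pos=13: emit ID 'n' (now at pos=14)
pos=15: enter STRING mode
pos=15: emit STR "a" (now at pos=18)
pos=18: emit NUM '3' (now at pos=19)
pos=20: emit ID 'a' (now at pos=21)
pos=22: emit NUM '1' (now at pos=23)
pos=24: enter STRING mode
pos=24: emit STR "yes" (now at pos=29)
pos=29: enter STRING mode
pos=29: emit STR "ok" (now at pos=33)
DONE. 12 tokens: [STR, ID, STR, NUM, LPAREN, ID, STR, NUM, ID, NUM, STR, STR]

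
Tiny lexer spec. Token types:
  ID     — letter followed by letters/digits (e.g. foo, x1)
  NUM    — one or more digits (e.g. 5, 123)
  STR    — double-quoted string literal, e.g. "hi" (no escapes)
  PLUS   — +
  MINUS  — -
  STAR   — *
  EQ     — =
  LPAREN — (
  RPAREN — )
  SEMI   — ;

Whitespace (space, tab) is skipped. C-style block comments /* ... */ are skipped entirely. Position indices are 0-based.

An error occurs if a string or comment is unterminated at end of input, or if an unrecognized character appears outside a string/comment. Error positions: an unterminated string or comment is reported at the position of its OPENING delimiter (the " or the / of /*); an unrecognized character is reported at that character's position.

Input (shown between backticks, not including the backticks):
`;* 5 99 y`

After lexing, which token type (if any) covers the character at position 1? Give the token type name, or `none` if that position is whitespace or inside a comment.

pos=0: emit SEMI ';'
pos=1: emit STAR '*'
pos=3: emit NUM '5' (now at pos=4)
pos=5: emit NUM '99' (now at pos=7)
pos=8: emit ID 'y' (now at pos=9)
DONE. 5 tokens: [SEMI, STAR, NUM, NUM, ID]
Position 1: char is '*' -> STAR

Answer: STAR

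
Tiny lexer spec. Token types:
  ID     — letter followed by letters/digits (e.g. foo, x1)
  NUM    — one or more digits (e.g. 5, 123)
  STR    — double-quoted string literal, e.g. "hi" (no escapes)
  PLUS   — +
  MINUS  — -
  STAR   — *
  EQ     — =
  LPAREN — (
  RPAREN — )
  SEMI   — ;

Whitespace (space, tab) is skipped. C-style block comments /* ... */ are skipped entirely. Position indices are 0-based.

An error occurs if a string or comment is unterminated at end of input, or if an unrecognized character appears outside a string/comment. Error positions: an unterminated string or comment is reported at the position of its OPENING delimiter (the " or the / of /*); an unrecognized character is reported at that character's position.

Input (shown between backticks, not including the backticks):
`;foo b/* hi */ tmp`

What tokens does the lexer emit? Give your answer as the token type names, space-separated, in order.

Answer: SEMI ID ID ID

Derivation:
pos=0: emit SEMI ';'
pos=1: emit ID 'foo' (now at pos=4)
pos=5: emit ID 'b' (now at pos=6)
pos=6: enter COMMENT mode (saw '/*')
exit COMMENT mode (now at pos=14)
pos=15: emit ID 'tmp' (now at pos=18)
DONE. 4 tokens: [SEMI, ID, ID, ID]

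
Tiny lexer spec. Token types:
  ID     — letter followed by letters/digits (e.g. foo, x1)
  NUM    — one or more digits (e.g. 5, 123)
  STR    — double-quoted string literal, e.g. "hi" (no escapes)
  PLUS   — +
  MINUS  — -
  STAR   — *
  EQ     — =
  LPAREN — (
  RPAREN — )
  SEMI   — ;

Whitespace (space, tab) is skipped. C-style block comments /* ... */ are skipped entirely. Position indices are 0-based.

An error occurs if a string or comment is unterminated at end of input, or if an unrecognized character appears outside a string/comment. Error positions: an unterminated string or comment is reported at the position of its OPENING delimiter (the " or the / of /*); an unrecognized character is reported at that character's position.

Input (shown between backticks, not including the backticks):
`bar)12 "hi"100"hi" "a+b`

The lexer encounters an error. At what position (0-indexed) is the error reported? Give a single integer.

pos=0: emit ID 'bar' (now at pos=3)
pos=3: emit RPAREN ')'
pos=4: emit NUM '12' (now at pos=6)
pos=7: enter STRING mode
pos=7: emit STR "hi" (now at pos=11)
pos=11: emit NUM '100' (now at pos=14)
pos=14: enter STRING mode
pos=14: emit STR "hi" (now at pos=18)
pos=19: enter STRING mode
pos=19: ERROR — unterminated string

Answer: 19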